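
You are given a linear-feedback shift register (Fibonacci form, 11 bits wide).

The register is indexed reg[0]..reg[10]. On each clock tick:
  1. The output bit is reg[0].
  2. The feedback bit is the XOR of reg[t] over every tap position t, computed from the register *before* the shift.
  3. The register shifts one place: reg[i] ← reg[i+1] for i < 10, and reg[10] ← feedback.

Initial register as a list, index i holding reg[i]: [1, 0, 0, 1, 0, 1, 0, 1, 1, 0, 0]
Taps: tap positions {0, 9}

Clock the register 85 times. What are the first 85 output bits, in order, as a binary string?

step | reg (before) | out | fb
   0 | 10010101100 | 1 | 1
   1 | 00101011001 | 0 | 0
   2 | 01010110010 | 0 | 1
   3 | 10101100101 | 1 | 1
   4 | 01011001011 | 0 | 1
   5 | 10110010111 | 1 | 0
   6 | 01100101110 | 0 | 1
   7 | 11001011101 | 1 | 1
   8 | 10010111011 | 1 | 0
   9 | 00101110110 | 0 | 1
  10 | 01011101101 | 0 | 0
  11 | 10111011010 | 1 | 0
  12 | 01110110100 | 0 | 0
  13 | 11101101000 | 1 | 1
  14 | 11011010001 | 1 | 1
  15 | 10110100011 | 1 | 0
  16 | 01101000110 | 0 | 1
  17 | 11010001101 | 1 | 1
  18 | 10100011011 | 1 | 0
  19 | 01000110110 | 0 | 1
  20 | 10001101101 | 1 | 1
  21 | 00011011011 | 0 | 1
  22 | 00110110111 | 0 | 1
  23 | 01101101111 | 0 | 1
  24 | 11011011111 | 1 | 0
  25 | 10110111110 | 1 | 0
  26 | 01101111100 | 0 | 0
  27 | 11011111000 | 1 | 1
  28 | 10111110001 | 1 | 1
  29 | 01111100011 | 0 | 1
  30 | 11111000111 | 1 | 0
  31 | 11110001110 | 1 | 0
  32 | 11100011100 | 1 | 1
  33 | 11000111001 | 1 | 1
  34 | 10001110011 | 1 | 0
  35 | 00011100110 | 0 | 1
  36 | 00111001101 | 0 | 0
  37 | 01110011010 | 0 | 1
  38 | 11100110101 | 1 | 1
  39 | 11001101011 | 1 | 0
  40 | 10011010110 | 1 | 0
  41 | 00110101100 | 0 | 0
  42 | 01101011000 | 0 | 0
  43 | 11010110000 | 1 | 1
  44 | 10101100001 | 1 | 1
  45 | 01011000011 | 0 | 1
  46 | 10110000111 | 1 | 0
  47 | 01100001110 | 0 | 1
  48 | 11000011101 | 1 | 1
  49 | 10000111011 | 1 | 0
  50 | 00001110110 | 0 | 1
  51 | 00011101101 | 0 | 0
  52 | 00111011010 | 0 | 1
  53 | 01110110101 | 0 | 0
  54 | 11101101010 | 1 | 0
  55 | 11011010100 | 1 | 1
  56 | 10110101001 | 1 | 1
  57 | 01101010011 | 0 | 1
  58 | 11010100111 | 1 | 0
  59 | 10101001110 | 1 | 0
  60 | 01010011100 | 0 | 0
  61 | 10100111000 | 1 | 1
  62 | 01001110001 | 0 | 0
  63 | 10011100010 | 1 | 0
  64 | 00111000100 | 0 | 0
  65 | 01110001000 | 0 | 0
  66 | 11100010000 | 1 | 1
  67 | 11000100001 | 1 | 1
  68 | 10001000011 | 1 | 0
  69 | 00010000110 | 0 | 1
  70 | 00100001101 | 0 | 0
  71 | 01000011010 | 0 | 1
  72 | 10000110101 | 1 | 1
  73 | 00001101011 | 0 | 1
  74 | 00011010111 | 0 | 1
  75 | 00110101111 | 0 | 1
  76 | 01101011111 | 0 | 1
  77 | 11010111111 | 1 | 0
  78 | 10101111110 | 1 | 0
  79 | 01011111100 | 0 | 0
  80 | 10111111000 | 1 | 1
  81 | 01111110001 | 0 | 0
  82 | 11111100010 | 1 | 0
  83 | 11111000100 | 1 | 1
  84 | 11110001001 | 1 | 1

1001010110010111011010001101101111100011100110101100001110110101001110001000011010111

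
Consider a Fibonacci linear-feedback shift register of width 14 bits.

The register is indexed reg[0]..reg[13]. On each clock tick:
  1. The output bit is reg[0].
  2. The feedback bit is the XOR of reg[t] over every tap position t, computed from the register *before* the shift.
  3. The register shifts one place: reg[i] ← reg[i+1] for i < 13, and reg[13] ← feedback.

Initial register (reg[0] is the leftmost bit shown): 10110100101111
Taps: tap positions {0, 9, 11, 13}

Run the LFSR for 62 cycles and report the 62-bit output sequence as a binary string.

k : reg_k → out_k, fb_k
0: 10110100101111 → 1, fb=1
1: 01101001011111 → 0, fb=1
2: 11010010111111 → 1, fb=0
3: 10100101111110 → 1, fb=1
4: 01001011111101 → 0, fb=1
5: 10010111111011 → 1, fb=1
6: 00101111110111 → 0, fb=1
7: 01011111101111 → 0, fb=0
8: 10111111011110 → 1, fb=1
9: 01111110111101 → 0, fb=1
10: 11111101111011 → 1, fb=1
11: 11111011110111 → 1, fb=0
12: 11110111101110 → 1, fb=0
13: 11101111011100 → 1, fb=1
14: 11011110111001 → 1, fb=1
15: 10111101110011 → 1, fb=1
16: 01111011100111 → 0, fb=0
17: 11110111001110 → 1, fb=0
18: 11101110011100 → 1, fb=1
19: 11011100111001 → 1, fb=1
20: 10111001110011 → 1, fb=1
21: 01110011100111 → 0, fb=0
22: 11100111001110 → 1, fb=0
23: 11001110011100 → 1, fb=1
24: 10011100111001 → 1, fb=1
25: 00111001110011 → 0, fb=0
26: 01110011100110 → 0, fb=1
27: 11100111001101 → 1, fb=1
28: 11001110011011 → 1, fb=1
29: 10011100110111 → 1, fb=0
30: 00111001101110 → 0, fb=1
31: 01110011011101 → 0, fb=1
32: 11100110111011 → 1, fb=1
33: 11001101110111 → 1, fb=0
34: 10011011101110 → 1, fb=0
35: 00110111011100 → 0, fb=0
36: 01101110111000 → 0, fb=1
37: 11011101110001 → 1, fb=1
38: 10111011100011 → 1, fb=0
39: 01110111000110 → 0, fb=1
40: 11101110001101 → 1, fb=1
41: 11011100011011 → 1, fb=1
42: 10111000110111 → 1, fb=0
43: 01110001101110 → 0, fb=1
44: 11100011011101 → 1, fb=0
45: 11000110111010 → 1, fb=0
46: 10001101110100 → 1, fb=1
47: 00011011101001 → 0, fb=1
48: 00110111010011 → 0, fb=0
49: 01101110100110 → 0, fb=1
50: 11011101001101 → 1, fb=1
51: 10111010011011 → 1, fb=1
52: 01110100110111 → 0, fb=1
53: 11101001101111 → 1, fb=1
54: 11010011011111 → 1, fb=0
55: 10100110111110 → 1, fb=1
56: 01001101111101 → 0, fb=1
57: 10011011111011 → 1, fb=1
58: 00110111110111 → 0, fb=1
59: 01101111101111 → 0, fb=0
60: 11011111011110 → 1, fb=1
61: 10111110111101 → 1, fb=0

10110100101111110111101110011100111001101110111000110111010011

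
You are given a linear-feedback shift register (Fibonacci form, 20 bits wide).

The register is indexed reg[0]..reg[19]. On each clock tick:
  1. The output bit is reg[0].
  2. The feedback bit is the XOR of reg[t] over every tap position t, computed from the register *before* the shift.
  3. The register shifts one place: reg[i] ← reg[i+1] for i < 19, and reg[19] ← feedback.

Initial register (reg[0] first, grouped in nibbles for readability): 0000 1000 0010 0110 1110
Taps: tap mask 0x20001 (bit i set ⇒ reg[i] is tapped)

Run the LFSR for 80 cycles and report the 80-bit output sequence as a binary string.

step | reg (before) | out | fb
   0 | 00001000001001101110 | 0 | 1
   1 | 00010000010011011101 | 0 | 1
   2 | 00100000100110111011 | 0 | 0
   3 | 01000001001101110110 | 0 | 1
   4 | 10000010011011101101 | 1 | 0
   5 | 00000100110111011010 | 0 | 0
   6 | 00001001101110110100 | 0 | 1
   7 | 00010011011101101001 | 0 | 0
   8 | 00100110111011010010 | 0 | 0
   9 | 01001101110110100100 | 0 | 1
  10 | 10011011101101001001 | 1 | 1
  11 | 00110111011010010011 | 0 | 0
  12 | 01101110110100100110 | 0 | 1
  13 | 11011101101001001101 | 1 | 0
  14 | 10111011010010011010 | 1 | 1
  15 | 01110110100100110101 | 0 | 1
  16 | 11101101001001101011 | 1 | 1
  17 | 11011010010011010111 | 1 | 0
  18 | 10110100100110101110 | 1 | 0
  19 | 01101001001101011100 | 0 | 1
  20 | 11010010011010111001 | 1 | 1
  21 | 10100100110101110011 | 1 | 1
  22 | 01001001101011100111 | 0 | 1
  23 | 10010011010111001111 | 1 | 0
  24 | 00100110101110011110 | 0 | 1
  25 | 01001101011100111101 | 0 | 1
  26 | 10011010111001111011 | 1 | 1
  27 | 00110101110011110111 | 0 | 1
  28 | 01101011100111101111 | 0 | 1
  29 | 11010111001111011111 | 1 | 0
  30 | 10101110011110111110 | 1 | 0
  31 | 01011100111101111100 | 0 | 1
  32 | 10111001111011111001 | 1 | 1
  33 | 01110011110111110011 | 0 | 0
  34 | 11100111101111100110 | 1 | 0
  35 | 11001111011111001100 | 1 | 0
  36 | 10011110111110011000 | 1 | 1
  37 | 00111101111100110001 | 0 | 0
  38 | 01111011111001100010 | 0 | 0
  39 | 11110111110011000100 | 1 | 0
  40 | 11101111100110001000 | 1 | 1
  41 | 11011111001100010001 | 1 | 1
  42 | 10111110011000100011 | 1 | 1
  43 | 01111100110001000111 | 0 | 1
  44 | 11111001100010001111 | 1 | 0
  45 | 11110011000100011110 | 1 | 0
  46 | 11100110001000111100 | 1 | 0
  47 | 11001100010001111000 | 1 | 1
  48 | 10011000100011110001 | 1 | 1
  49 | 00110001000111100011 | 0 | 0
  50 | 01100010001111000110 | 0 | 1
  51 | 11000100011110001101 | 1 | 0
  52 | 10001000111100011010 | 1 | 1
  53 | 00010001111000110101 | 0 | 1
  54 | 00100011110001101011 | 0 | 0
  55 | 01000111100011010110 | 0 | 1
  56 | 10001111000110101101 | 1 | 0
  57 | 00011110001101011010 | 0 | 0
  58 | 00111100011010110100 | 0 | 1
  59 | 01111000110101101001 | 0 | 0
  60 | 11110001101011010010 | 1 | 1
  61 | 11100011010110100101 | 1 | 0
  62 | 11000110101101001010 | 1 | 1
  63 | 10001101011010010101 | 1 | 0
  64 | 00011010110100101010 | 0 | 0
  65 | 00110101101001010100 | 0 | 1
  66 | 01101011010010101001 | 0 | 0
  67 | 11010110100101010010 | 1 | 1
  68 | 10101101001010100101 | 1 | 0
  69 | 01011010010101001010 | 0 | 0
  70 | 10110100101010010100 | 1 | 0
  71 | 01101001010100101000 | 0 | 0
  72 | 11010010101001010000 | 1 | 1
  73 | 10100101010010100001 | 1 | 1
  74 | 01001010100101000011 | 0 | 0
  75 | 10010101001010000110 | 1 | 0
  76 | 00101010010100001100 | 0 | 1
  77 | 01010100101000011001 | 0 | 0
  78 | 10101001010000110010 | 1 | 1
  79 | 01010010100001100101 | 0 | 1

00001000001001101110110100100110101110011110111110011000100011110001101011010010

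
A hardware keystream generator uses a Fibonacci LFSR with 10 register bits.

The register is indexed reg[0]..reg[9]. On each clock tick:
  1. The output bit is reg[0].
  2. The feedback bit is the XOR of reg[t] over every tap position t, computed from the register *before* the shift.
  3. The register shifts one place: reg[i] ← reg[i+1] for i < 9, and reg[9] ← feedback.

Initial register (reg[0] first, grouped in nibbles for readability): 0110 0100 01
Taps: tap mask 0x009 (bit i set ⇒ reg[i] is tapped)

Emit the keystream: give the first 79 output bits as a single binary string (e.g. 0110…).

0110010001010001101101110000001111000111011111110010000110001011011101000011010

tick  register→output (feedback)
  0  0110010001→0 (0)
  1  1100100010→1 (1)
  2  1001000101→1 (0)
  3  0010001010→0 (0)
  4  0100010100→0 (0)
  5  1000101000→1 (1)
  6  0001010001→0 (1)
  7  0010100011→0 (0)
  8  0101000110→0 (1)
  9  1010001101→1 (1)
 10  0100011011→0 (0)
 11  1000110110→1 (1)
 12  0001101101→0 (1)
 13  0011011011→0 (1)
 14  0110110111→0 (0)
 15  1101101110→1 (0)
 16  1011011100→1 (0)
 17  0110111000→0 (0)
 18  1101110000→1 (0)
 19  1011100000→1 (0)
 20  0111000000→0 (1)
 21  1110000001→1 (1)
 22  1100000011→1 (1)
 23  1000000111→1 (1)
 24  0000001111→0 (0)
 25  0000011110→0 (0)
 26  0000111100→0 (0)
 27  0001111000→0 (1)
 28  0011110001→0 (1)
 29  0111100011→0 (1)
 30  1111000111→1 (0)
 31  1110001110→1 (1)
 32  1100011101→1 (1)
 33  1000111011→1 (1)
 34  0001110111→0 (1)
 35  0011101111→0 (1)
 36  0111011111→0 (1)
 37  1110111111→1 (1)
 38  1101111111→1 (0)
 39  1011111110→1 (0)
 40  0111111100→0 (1)
 41  1111111001→1 (0)
 42  1111110010→1 (0)
 43  1111100100→1 (0)
 44  1111001000→1 (0)
 45  1110010000→1 (1)
 46  1100100001→1 (1)
 47  1001000011→1 (0)
 48  0010000110→0 (0)
 49  0100001100→0 (0)
 50  1000011000→1 (1)
 51  0000110001→0 (0)
 52  0001100010→0 (1)
 53  0011000101→0 (1)
 54  0110001011→0 (0)
 55  1100010110→1 (1)
 56  1000101101→1 (1)
 57  0001011011→0 (1)
 58  0010110111→0 (0)
 59  0101101110→0 (1)
 60  1011011101→1 (0)
 61  0110111010→0 (0)
 62  1101110100→1 (0)
 63  1011101000→1 (0)
 64  0111010000→0 (1)
 65  1110100001→1 (1)
 66  1101000011→1 (0)
 67  1010000110→1 (1)
 68  0100001101→0 (0)
 69  1000011010→1 (1)
 70  0000110101→0 (0)
 71  0001101010→0 (1)
 72  0011010101→0 (1)
 73  0110101011→0 (0)
 74  1101010110→1 (0)
 75  1010101100→1 (1)
 76  0101011001→0 (1)
 77  1010110011→1 (1)
 78  0101100111→0 (1)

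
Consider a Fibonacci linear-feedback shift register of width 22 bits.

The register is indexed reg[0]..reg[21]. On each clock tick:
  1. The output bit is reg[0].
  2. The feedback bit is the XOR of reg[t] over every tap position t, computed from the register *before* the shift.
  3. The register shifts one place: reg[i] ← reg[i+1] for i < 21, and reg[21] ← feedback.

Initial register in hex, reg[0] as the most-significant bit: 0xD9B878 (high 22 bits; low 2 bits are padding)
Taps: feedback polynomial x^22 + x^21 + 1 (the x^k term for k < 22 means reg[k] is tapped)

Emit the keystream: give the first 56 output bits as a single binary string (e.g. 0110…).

k : reg_k → out_k, fb_k
0: 1101100110111000011110 → 1, fb=1
1: 1011001101110000111101 → 1, fb=0
2: 0110011011100001111010 → 0, fb=0
3: 1100110111000011110100 → 1, fb=1
4: 1001101110000111101001 → 1, fb=0
5: 0011011100001111010010 → 0, fb=0
6: 0110111000011110100100 → 0, fb=0
7: 1101110000111101001000 → 1, fb=1
8: 1011100001111010010001 → 1, fb=0
9: 0111000011110100100010 → 0, fb=0
10: 1110000111101001000100 → 1, fb=1
11: 1100001111010010001001 → 1, fb=0
12: 1000011110100100010010 → 1, fb=1
13: 0000111101001000100101 → 0, fb=1
14: 0001111010010001001011 → 0, fb=1
15: 0011110100100010010111 → 0, fb=1
16: 0111101001000100101111 → 0, fb=1
17: 1111010010001001011111 → 1, fb=0
18: 1110100100010010111110 → 1, fb=1
19: 1101001000100101111101 → 1, fb=0
20: 1010010001001011111010 → 1, fb=1
21: 0100100010010111110101 → 0, fb=1
22: 1001000100101111101011 → 1, fb=0
23: 0010001001011111010110 → 0, fb=0
24: 0100010010111110101100 → 0, fb=0
25: 1000100101111101011000 → 1, fb=1
26: 0001001011111010110001 → 0, fb=1
27: 0010010111110101100011 → 0, fb=1
28: 0100101111101011000111 → 0, fb=1
29: 1001011111010110001111 → 1, fb=0
30: 0010111110101100011110 → 0, fb=0
31: 0101111101011000111100 → 0, fb=0
32: 1011111010110001111000 → 1, fb=1
33: 0111110101100011110001 → 0, fb=1
34: 1111101011000111100011 → 1, fb=0
35: 1111010110001111000110 → 1, fb=1
36: 1110101100011110001101 → 1, fb=0
37: 1101011000111100011010 → 1, fb=1
38: 1010110001111000110101 → 1, fb=0
39: 0101100011110001101010 → 0, fb=0
40: 1011000111100011010100 → 1, fb=1
41: 0110001111000110101001 → 0, fb=1
42: 1100011110001101010011 → 1, fb=0
43: 1000111100011010100110 → 1, fb=1
44: 0001111000110101001101 → 0, fb=1
45: 0011110001101010011011 → 0, fb=1
46: 0111100011010100110111 → 0, fb=1
47: 1111000110101001101111 → 1, fb=0
48: 1110001101010011011110 → 1, fb=1
49: 1100011010100110111101 → 1, fb=0
50: 1000110101001101111010 → 1, fb=1
51: 0001101010011011110101 → 0, fb=1
52: 0011010100110111101011 → 0, fb=1
53: 0110101001101111010111 → 0, fb=1
54: 1101010011011110101111 → 1, fb=0
55: 1010100110111101011110 → 1, fb=1

11011001101110000111101001000100101111101011000111100011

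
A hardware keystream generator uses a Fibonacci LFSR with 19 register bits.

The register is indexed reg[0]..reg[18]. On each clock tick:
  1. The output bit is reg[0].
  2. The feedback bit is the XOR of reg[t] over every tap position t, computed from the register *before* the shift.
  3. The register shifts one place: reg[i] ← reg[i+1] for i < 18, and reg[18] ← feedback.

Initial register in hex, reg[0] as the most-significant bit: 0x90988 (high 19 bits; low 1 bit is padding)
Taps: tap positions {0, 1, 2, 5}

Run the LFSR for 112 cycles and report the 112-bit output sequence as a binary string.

tick  register→output (feedback)
  0  1001000010011000100→1 (1)
  1  0010000100110001001→0 (1)
  2  0100001001100010011→0 (1)
  3  1000010011000100111→1 (0)
  4  0000100110001001110→0 (0)
  5  0001001100010011100→0 (0)
  6  0010011000100111000→0 (0)
  7  0100110001001110000→0 (0)
  8  1001100010011100000→1 (1)
  9  0011000100111000001→0 (1)
 10  0110001001110000011→0 (0)
 11  1100010011100000110→1 (1)
 12  1000100111000001101→1 (1)
 13  0001001110000011011→0 (0)
 14  0010011100000110110→0 (0)
 15  0100111000001101100→0 (0)
 16  1001110000011011000→1 (0)
 17  0011100000110110000→0 (1)
 18  0111000001101100001→0 (0)
 19  1110000011011000010→1 (1)
 20  1100000110110000101→1 (0)
 21  1000001101100001010→1 (1)
 22  0000011011000010101→0 (1)
 23  0000110110000101011→0 (1)
 24  0001101100001010111→0 (0)
 25  0011011000010101110→0 (0)
 26  0110110000101011100→0 (1)
 27  1101100001010111001→1 (0)
 28  1011000010101110010→1 (0)
 29  0110000101011100100→0 (0)
 30  1100001010111001000→1 (0)
 31  1000010101110010000→1 (0)
 32  0000101011100100000→0 (0)
 33  0001010111001000000→0 (1)
 34  0010101110010000001→0 (1)
 35  0101011100100000011→0 (0)
 36  1010111001000000110→1 (1)
 37  0101110010000001101→0 (0)
 38  1011100100000011010→1 (0)
 39  0111001000000110100→0 (0)
 40  1110010000001101000→1 (0)
 41  1100100000011010000→1 (0)
 42  1001000000110100000→1 (1)
 43  0010000001101000001→0 (1)
 44  0100000011010000011→0 (1)
 45  1000000110100000111→1 (1)
 46  0000001101000001111→0 (0)
 47  0000011010000011110→0 (1)
 48  0000110100000111101→0 (1)
 49  0001101000001111011→0 (0)
 50  0011010000011110110→0 (0)
 51  0110100000111101100→0 (0)
 52  1101000001111011000→1 (0)
 53  1010000011110110000→1 (0)
 54  0100000111101100000→0 (1)
 55  1000001111011000001→1 (1)
 56  0000011110110000011→0 (1)
 57  0000111101100000111→0 (1)
 58  0001111011000001111→0 (1)
 59  0011110110000011111→0 (0)
 60  0111101100000111110→0 (0)
 61  1111011000001111100→1 (0)
 62  1110110000011111000→1 (0)
 63  1101100000111110000→1 (0)
 64  1011000001111100000→1 (0)
 65  0110000011111000000→0 (0)
 66  1100000111110000000→1 (0)
 67  1000001111100000000→1 (1)
 68  0000011111000000001→0 (1)
 69  0000111110000000011→0 (1)
 70  0001111100000000111→0 (1)
 71  0011111000000001111→0 (0)
 72  0111110000000011110→0 (1)
 73  1111100000000111101→1 (1)
 74  1111000000001111011→1 (1)
 75  1110000000011110111→1 (1)
 76  1100000000111101111→1 (0)
 77  1000000001111011110→1 (1)
 78  0000000011110111101→0 (0)
 79  0000000111101111010→0 (0)
 80  0000001111011110100→0 (0)
 81  0000011110111101000→0 (1)
 82  0000111101111010001→0 (1)
 83  0001111011110100011→0 (1)
 84  0011110111101000111→0 (0)
 85  0111101111010001110→0 (0)
 86  1111011110100011100→1 (0)
 87  1110111101000111000→1 (0)
 88  1101111010001110000→1 (1)
 89  1011110100011100001→1 (1)
 90  0111101000111000011→0 (0)
 91  1111010001110000110→1 (0)
 92  1110100011100001100→1 (1)
 93  1101000111000011001→1 (0)
 94  1010001110000110010→1 (0)
 95  0100011100001100100→0 (0)
 96  1000111000011001000→1 (0)
 97  0001110000110010000→0 (1)
 98  0011100001100100001→0 (1)
 99  0111000011001000011→0 (0)
100  1110000110010000110→1 (1)
101  1100001100100001101→1 (0)
102  1000011001000011010→1 (0)
103  0000110010000110100→0 (1)
104  0001100100001101001→0 (0)
105  0011001000011010010→0 (1)
106  0110010000110100101→0 (1)
107  1100100001101001011→1 (0)
108  1001000011010010110→1 (1)
109  0010000110100101101→0 (1)
110  0100001101001011011→0 (1)
111  1000011010010110111→1 (0)

1001000010011000100111000001101100001010111001000000110100000111101100000111110000000011110111101000111000011001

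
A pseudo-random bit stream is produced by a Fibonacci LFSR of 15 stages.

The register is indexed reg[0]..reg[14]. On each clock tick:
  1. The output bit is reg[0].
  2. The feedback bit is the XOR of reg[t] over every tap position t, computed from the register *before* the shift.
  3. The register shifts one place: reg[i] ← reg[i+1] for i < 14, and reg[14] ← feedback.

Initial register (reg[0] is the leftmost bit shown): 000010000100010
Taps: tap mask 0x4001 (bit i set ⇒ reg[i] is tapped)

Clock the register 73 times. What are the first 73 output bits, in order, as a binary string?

0000100001000100000111110000111111010100000101010011000000110011101111111

tick  register→output (feedback)
  0  000010000100010→0 (0)
  1  000100001000100→0 (0)
  2  001000010001000→0 (0)
  3  010000100010000→0 (0)
  4  100001000100000→1 (1)
  5  000010001000001→0 (1)
  6  000100010000011→0 (1)
  7  001000100000111→0 (1)
  8  010001000001111→0 (1)
  9  100010000011111→1 (0)
 10  000100000111110→0 (0)
 11  001000001111100→0 (0)
 12  010000011111000→0 (0)
 13  100000111110000→1 (1)
 14  000001111100001→0 (1)
 15  000011111000011→0 (1)
 16  000111110000111→0 (1)
 17  001111100001111→0 (1)
 18  011111000011111→0 (1)
 19  111110000111111→1 (0)
 20  111100001111110→1 (1)
 21  111000011111101→1 (0)
 22  110000111111010→1 (1)
 23  100001111110101→1 (0)
 24  000011111101010→0 (0)
 25  000111111010100→0 (0)
 26  001111110101000→0 (0)
 27  011111101010000→0 (0)
 28  111111010100000→1 (1)
 29  111110101000001→1 (0)
 30  111101010000010→1 (1)
 31  111010100000101→1 (0)
 32  110101000001010→1 (1)
 33  101010000010101→1 (0)
 34  010100000101010→0 (0)
 35  101000001010100→1 (1)
 36  010000010101001→0 (1)
 37  100000101010011→1 (0)
 38  000001010100110→0 (0)
 39  000010101001100→0 (0)
 40  000101010011000→0 (0)
 41  001010100110000→0 (0)
 42  010101001100000→0 (0)
 43  101010011000000→1 (1)
 44  010100110000001→0 (1)
 45  101001100000011→1 (0)
 46  010011000000110→0 (0)
 47  100110000001100→1 (1)
 48  001100000011001→0 (1)
 49  011000000110011→0 (1)
 50  110000001100111→1 (0)
 51  100000011001110→1 (1)
 52  000000110011101→0 (1)
 53  000001100111011→0 (1)
 54  000011001110111→0 (1)
 55  000110011101111→0 (1)
 56  001100111011111→0 (1)
 57  011001110111111→0 (1)
 58  110011101111111→1 (0)
 59  100111011111110→1 (1)
 60  001110111111101→0 (1)
 61  011101111111011→0 (1)
 62  111011111110111→1 (0)
 63  110111111101110→1 (1)
 64  101111111011101→1 (0)
 65  011111110111010→0 (0)
 66  111111101110100→1 (1)
 67  111111011101001→1 (0)
 68  111110111010010→1 (1)
 69  111101110100101→1 (0)
 70  111011101001010→1 (1)
 71  110111010010101→1 (0)
 72  101110100101010→1 (1)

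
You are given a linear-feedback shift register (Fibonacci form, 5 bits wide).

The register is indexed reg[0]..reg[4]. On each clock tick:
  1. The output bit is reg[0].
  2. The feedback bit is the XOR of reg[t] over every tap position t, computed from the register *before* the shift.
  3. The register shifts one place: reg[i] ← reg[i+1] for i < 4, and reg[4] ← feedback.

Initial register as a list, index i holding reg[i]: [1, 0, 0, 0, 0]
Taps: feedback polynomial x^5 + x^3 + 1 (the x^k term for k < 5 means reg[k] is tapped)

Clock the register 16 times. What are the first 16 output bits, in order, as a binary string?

1000010101110110

tick  register→output (feedback)
  0  10000→1 (1)
  1  00001→0 (0)
  2  00010→0 (1)
  3  00101→0 (0)
  4  01010→0 (1)
  5  10101→1 (1)
  6  01011→0 (1)
  7  10111→1 (0)
  8  01110→0 (1)
  9  11101→1 (1)
 10  11011→1 (0)
 11  10110→1 (0)
 12  01100→0 (0)
 13  11000→1 (1)
 14  10001→1 (1)
 15  00011→0 (1)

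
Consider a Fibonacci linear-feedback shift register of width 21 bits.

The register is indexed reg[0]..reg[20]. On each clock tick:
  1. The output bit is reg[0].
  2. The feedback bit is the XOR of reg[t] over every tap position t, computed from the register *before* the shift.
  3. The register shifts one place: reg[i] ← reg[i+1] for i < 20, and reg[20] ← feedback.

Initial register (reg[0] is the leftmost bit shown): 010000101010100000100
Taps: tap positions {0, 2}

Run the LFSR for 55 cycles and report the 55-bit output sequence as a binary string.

0100001010101000001000100100000001000101010110100000101

k : reg_k → out_k, fb_k
0: 010000101010100000100 → 0, fb=0
1: 100001010101000001000 → 1, fb=1
2: 000010101010000010001 → 0, fb=0
3: 000101010100000100010 → 0, fb=0
4: 001010101000001000100 → 0, fb=1
5: 010101010000010001001 → 0, fb=0
6: 101010100000100010010 → 1, fb=0
7: 010101000001000100100 → 0, fb=0
8: 101010000010001001000 → 1, fb=0
9: 010100000100010010000 → 0, fb=0
10: 101000001000100100000 → 1, fb=0
11: 010000010001001000000 → 0, fb=0
12: 100000100010010000000 → 1, fb=1
13: 000001000100100000001 → 0, fb=0
14: 000010001001000000010 → 0, fb=0
15: 000100010010000000100 → 0, fb=0
16: 001000100100000001000 → 0, fb=1
17: 010001001000000010001 → 0, fb=0
18: 100010010000000100010 → 1, fb=1
19: 000100100000001000101 → 0, fb=0
20: 001001000000010001010 → 0, fb=1
21: 010010000000100010101 → 0, fb=0
22: 100100000001000101010 → 1, fb=1
23: 001000000010001010101 → 0, fb=1
24: 010000000100010101011 → 0, fb=0
25: 100000001000101010110 → 1, fb=1
26: 000000010001010101101 → 0, fb=0
27: 000000100010101011010 → 0, fb=0
28: 000001000101010110100 → 0, fb=0
29: 000010001010101101000 → 0, fb=0
30: 000100010101011010000 → 0, fb=0
31: 001000101010110100000 → 0, fb=1
32: 010001010101101000001 → 0, fb=0
33: 100010101011010000010 → 1, fb=1
34: 000101010110100000101 → 0, fb=0
35: 001010101101000001010 → 0, fb=1
36: 010101011010000010101 → 0, fb=0
37: 101010110100000101010 → 1, fb=0
38: 010101101000001010100 → 0, fb=0
39: 101011010000010101000 → 1, fb=0
40: 010110100000101010000 → 0, fb=0
41: 101101000001010100000 → 1, fb=0
42: 011010000010101000000 → 0, fb=1
43: 110100000101010000001 → 1, fb=1
44: 101000001010100000011 → 1, fb=0
45: 010000010101000000110 → 0, fb=0
46: 100000101010000001100 → 1, fb=1
47: 000001010100000011001 → 0, fb=0
48: 000010101000000110010 → 0, fb=0
49: 000101010000001100100 → 0, fb=0
50: 001010100000011001000 → 0, fb=1
51: 010101000000110010001 → 0, fb=0
52: 101010000001100100010 → 1, fb=0
53: 010100000011001000100 → 0, fb=0
54: 101000000110010001000 → 1, fb=0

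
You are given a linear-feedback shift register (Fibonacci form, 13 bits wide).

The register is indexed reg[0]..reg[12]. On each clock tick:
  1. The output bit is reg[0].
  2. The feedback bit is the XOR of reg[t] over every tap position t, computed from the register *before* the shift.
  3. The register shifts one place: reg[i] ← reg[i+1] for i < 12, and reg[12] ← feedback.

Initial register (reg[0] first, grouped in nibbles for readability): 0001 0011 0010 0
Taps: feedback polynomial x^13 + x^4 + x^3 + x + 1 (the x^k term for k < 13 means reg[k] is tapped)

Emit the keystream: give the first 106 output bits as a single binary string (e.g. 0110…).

0001001100100100111100000010110010011110110001011100100111100100010110100101110011001110011111100011010010

step | reg (before) | out | fb
   0 | 0001001100100 | 0 | 1
   1 | 0010011001001 | 0 | 0
   2 | 0100110010010 | 0 | 0
   3 | 1001100100100 | 1 | 1
   4 | 0011001001001 | 0 | 1
   5 | 0110010010011 | 0 | 1
   6 | 1100100100111 | 1 | 1
   7 | 1001001001111 | 1 | 0
   8 | 0010010011110 | 0 | 0
   9 | 0100100111100 | 0 | 0
  10 | 1001001111000 | 1 | 0
  11 | 0010011110000 | 0 | 0
  12 | 0100111100000 | 0 | 0
  13 | 1001111000000 | 1 | 1
  14 | 0011110000001 | 0 | 0
  15 | 0111100000010 | 0 | 1
  16 | 1111000000101 | 1 | 1
  17 | 1110000001011 | 1 | 0
  18 | 1100000010110 | 1 | 0
  19 | 1000000101100 | 1 | 1
  20 | 0000001011001 | 0 | 0
  21 | 0000010110010 | 0 | 0
  22 | 0000101100100 | 0 | 1
  23 | 0001011001001 | 0 | 1
  24 | 0010110010011 | 0 | 1
  25 | 0101100100111 | 0 | 1
  26 | 1011001001111 | 1 | 0
  27 | 0110010011110 | 0 | 1
  28 | 1100100111101 | 1 | 1
  29 | 1001001111011 | 1 | 0
  30 | 0010011110110 | 0 | 0
  31 | 0100111101100 | 0 | 0
  32 | 1001111011000 | 1 | 1
  33 | 0011110110001 | 0 | 0
  34 | 0111101100010 | 0 | 1
  35 | 1111011000101 | 1 | 1
  36 | 1110110001011 | 1 | 1
  37 | 1101100010111 | 1 | 0
  38 | 1011000101110 | 1 | 0
  39 | 0110001011100 | 0 | 1
  40 | 1100010111001 | 1 | 0
  41 | 1000101110010 | 1 | 0
  42 | 0001011100100 | 0 | 1
  43 | 0010111001001 | 0 | 1
  44 | 0101110010011 | 0 | 1
  45 | 1011100100111 | 1 | 1
  46 | 0111001001111 | 0 | 0
  47 | 1110010011110 | 1 | 0
  48 | 1100100111100 | 1 | 1
  49 | 1001001111001 | 1 | 0
  50 | 0010011110010 | 0 | 0
  51 | 0100111100100 | 0 | 0
  52 | 1001111001000 | 1 | 1
  53 | 0011110010001 | 0 | 0
  54 | 0111100100010 | 0 | 1
  55 | 1111001000101 | 1 | 1
  56 | 1110010001011 | 1 | 0
  57 | 1100100010110 | 1 | 1
  58 | 1001000101101 | 1 | 0
  59 | 0010001011010 | 0 | 0
  60 | 0100010110100 | 0 | 1
  61 | 1000101101001 | 1 | 0
  62 | 0001011010010 | 0 | 1
  63 | 0010110100101 | 0 | 1
  64 | 0101101001011 | 0 | 1
  65 | 1011010010111 | 1 | 0
  66 | 0110100101110 | 0 | 0
  67 | 1101001011100 | 1 | 1
  68 | 1010010111001 | 1 | 1
  69 | 0100101110011 | 0 | 0
  70 | 1001011100110 | 1 | 0
  71 | 0010111001100 | 0 | 1
  72 | 0101110011001 | 0 | 1
  73 | 1011100110011 | 1 | 1
  74 | 0111001100111 | 0 | 0
  75 | 1110011001110 | 1 | 0
  76 | 1100110011100 | 1 | 1
  77 | 1001100111001 | 1 | 1
  78 | 0011001110011 | 0 | 1
  79 | 0110011100111 | 0 | 1
  80 | 1100111001111 | 1 | 1
  81 | 1001110011111 | 1 | 1
  82 | 0011100111111 | 0 | 0
  83 | 0111001111110 | 0 | 0
  84 | 1110011111100 | 1 | 0
  85 | 1100111111000 | 1 | 1
  86 | 1001111110001 | 1 | 1
  87 | 0011111100011 | 0 | 0
  88 | 0111111000110 | 0 | 1
  89 | 1111110001101 | 1 | 0
  90 | 1111100011010 | 1 | 0
  91 | 1111000110100 | 1 | 1
  92 | 1110001101001 | 1 | 0
  93 | 1100011010010 | 1 | 0
  94 | 1000110100100 | 1 | 0
  95 | 0001101001000 | 0 | 0
  96 | 0011010010000 | 0 | 1
  97 | 0110100100001 | 0 | 0
  98 | 1101001000010 | 1 | 1
  99 | 1010010000101 | 1 | 1
 100 | 0100100001011 | 0 | 0
 101 | 1001000010110 | 1 | 0
 102 | 0010000101100 | 0 | 0
 103 | 0100001011000 | 0 | 1
 104 | 1000010110001 | 1 | 1
 105 | 0000101100011 | 0 | 1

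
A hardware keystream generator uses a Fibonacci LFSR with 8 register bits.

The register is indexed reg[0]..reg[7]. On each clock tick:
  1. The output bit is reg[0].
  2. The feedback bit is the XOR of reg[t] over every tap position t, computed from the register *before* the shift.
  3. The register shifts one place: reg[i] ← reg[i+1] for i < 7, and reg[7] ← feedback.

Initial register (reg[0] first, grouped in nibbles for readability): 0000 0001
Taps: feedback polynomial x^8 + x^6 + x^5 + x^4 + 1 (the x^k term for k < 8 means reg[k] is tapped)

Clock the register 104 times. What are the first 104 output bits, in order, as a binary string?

tick  register→output (feedback)
  0  00000001→0 (0)
  1  00000010→0 (1)
  2  00000101→0 (1)
  3  00001011→0 (0)
  4  00010110→0 (0)
  5  00101100→0 (0)
  6  01011000→0 (1)
  7  10110001→1 (1)
  8  01100011→0 (1)
  9  11000111→1 (1)
 10  10001111→1 (0)
 11  00011110→0 (1)
 12  00111101→0 (0)
 13  01111010→0 (0)
 14  11110100→1 (0)
 15  11101000→1 (0)
 16  11010000→1 (1)
 17  10100001→1 (1)
 18  01000011→0 (1)
 19  10000111→1 (1)
 20  00001111→0 (1)
 21  00011111→0 (1)
 22  00111111→0 (1)
 23  01111111→0 (1)
 24  11111111→1 (0)
 25  11111110→1 (0)
 26  11111100→1 (1)
 27  11111001→1 (0)
 28  11110010→1 (0)
 29  11100100→1 (0)
 30  11001000→1 (0)
 31  10010000→1 (1)
 32  00100001→0 (0)
 33  01000010→0 (1)
 34  10000101→1 (0)
 35  00001010→0 (0)
 36  00010100→0 (1)
 37  00101001→0 (1)
 38  01010011→0 (1)
 39  10100111→1 (1)
 40  01001111→0 (1)
 41  10011111→1 (0)
 42  00111110→0 (1)
 43  01111101→0 (0)
 44  11111010→1 (1)
 45  11110101→1 (0)
 46  11101010→1 (1)
 47  11010101→1 (0)
 48  10101010→1 (1)
 49  01010101→0 (1)
 50  10101011→1 (1)
 51  01010111→0 (0)
 52  10101110→1 (0)
 53  01011100→0 (0)
 54  10111000→1 (0)
 55  01110000→0 (0)
 56  11100000→1 (1)
 57  11000001→1 (1)
 58  10000011→1 (0)
 59  00000110→0 (0)
 60  00001100→0 (0)
 61  00011000→0 (1)
 62  00110001→0 (0)
 63  01100010→0 (1)
 64  11000101→1 (0)
 65  10001010→1 (1)
 66  00010101→0 (1)
 67  00101011→0 (0)
 68  01010110→0 (0)
 69  10101100→1 (1)
 70  01011001→0 (1)
 71  10110011→1 (0)
 72  01100110→0 (0)
 73  11001100→1 (1)
 74  10011001→1 (0)
 75  00110010→0 (1)
 76  01100101→0 (1)
 77  11001011→1 (1)
 78  10010111→1 (1)
 79  00101111→0 (1)
 80  01011111→0 (1)
 81  10111111→1 (0)
 82  01111110→0 (1)
 83  11111101→1 (1)
 84  11111011→1 (1)
 85  11110111→1 (1)
 86  11101111→1 (0)
 87  11011110→1 (0)
 88  10111100→1 (1)
 89  01111001→0 (1)
 90  11110011→1 (0)
 91  11100110→1 (1)
 92  11001101→1 (1)
 93  10011011→1 (1)
 94  00110111→0 (0)
 95  01101110→0 (1)
 96  11011101→1 (1)
 97  10111011→1 (1)
 98  01110111→0 (0)
 99  11101110→1 (0)
100  11011100→1 (1)
101  10111001→1 (0)
102  01110010→0 (1)
103  11100101→1 (0)

00000001011000111101000011111111001000010100111110101010111000001100010101100110010111111011110011011101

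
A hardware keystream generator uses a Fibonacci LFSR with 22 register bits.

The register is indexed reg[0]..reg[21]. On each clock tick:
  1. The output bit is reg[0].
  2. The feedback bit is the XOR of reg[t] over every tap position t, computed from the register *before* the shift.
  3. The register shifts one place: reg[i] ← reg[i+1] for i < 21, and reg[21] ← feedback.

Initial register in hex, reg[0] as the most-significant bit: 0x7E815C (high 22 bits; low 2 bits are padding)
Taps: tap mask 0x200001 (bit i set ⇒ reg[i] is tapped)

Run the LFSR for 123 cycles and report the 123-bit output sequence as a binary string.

tick  register→output (feedback)
  0  0111111010000001010111→0 (1)
  1  1111110100000010101111→1 (0)
  2  1111101000000101011110→1 (1)
  3  1111010000001010111101→1 (0)
  4  1110100000010101111010→1 (1)
  5  1101000000101011110101→1 (0)
  6  1010000001010111101010→1 (1)
  7  0100000010101111010101→0 (1)
  8  1000000101011110101011→1 (0)
  9  0000001010111101010110→0 (0)
 10  0000010101111010101100→0 (0)
 11  0000101011110101011000→0 (0)
 12  0001010111101010110000→0 (0)
 13  0010101111010101100000→0 (0)
 14  0101011110101011000000→0 (0)
 15  1010111101010110000000→1 (1)
 16  0101111010101100000001→0 (1)
 17  1011110101011000000011→1 (0)
 18  0111101010110000000110→0 (0)
 19  1111010101100000001100→1 (1)
 20  1110101011000000011001→1 (0)
 21  1101010110000000110010→1 (1)
 22  1010101100000001100101→1 (0)
 23  0101011000000011001010→0 (0)
 24  1010110000000110010100→1 (1)
 25  0101100000001100101001→0 (1)
 26  1011000000011001010011→1 (0)
 27  0110000000110010100110→0 (0)
 28  1100000001100101001100→1 (1)
 29  1000000011001010011001→1 (0)
 30  0000000110010100110010→0 (0)
 31  0000001100101001100100→0 (0)
 32  0000011001010011001000→0 (0)
 33  0000110010100110010000→0 (0)
 34  0001100101001100100000→0 (0)
 35  0011001010011001000000→0 (0)
 36  0110010100110010000000→0 (0)
 37  1100101001100100000000→1 (1)
 38  1001010011001000000001→1 (0)
 39  0010100110010000000010→0 (0)
 40  0101001100100000000100→0 (0)
 41  1010011001000000001000→1 (1)
 42  0100110010000000010001→0 (1)
 43  1001100100000000100011→1 (0)
 44  0011001000000001000110→0 (0)
 45  0110010000000010001100→0 (0)
 46  1100100000000100011000→1 (1)
 47  1001000000001000110001→1 (0)
 48  0010000000010001100010→0 (0)
 49  0100000000100011000100→0 (0)
 50  1000000001000110001000→1 (1)
 51  0000000010001100010001→0 (1)
 52  0000000100011000100011→0 (1)
 53  0000001000110001000111→0 (1)
 54  0000010001100010001111→0 (1)
 55  0000100011000100011111→0 (1)
 56  0001000110001000111111→0 (1)
 57  0010001100010001111111→0 (1)
 58  0100011000100011111111→0 (1)
 59  1000110001000111111111→1 (0)
 60  0001100010001111111110→0 (0)
 61  0011000100011111111100→0 (0)
 62  0110001000111111111000→0 (0)
 63  1100010001111111110000→1 (1)
 64  1000100011111111100001→1 (0)
 65  0001000111111111000010→0 (0)
 66  0010001111111110000100→0 (0)
 67  0100011111111100001000→0 (0)
 68  1000111111111000010000→1 (1)
 69  0001111111110000100001→0 (1)
 70  0011111111100001000011→0 (1)
 71  0111111111000010000111→0 (1)
 72  1111111110000100001111→1 (0)
 73  1111111100001000011110→1 (1)
 74  1111111000010000111101→1 (0)
 75  1111110000100001111010→1 (1)
 76  1111100001000011110101→1 (0)
 77  1111000010000111101010→1 (1)
 78  1110000100001111010101→1 (0)
 79  1100001000011110101010→1 (1)
 80  1000010000111101010101→1 (0)
 81  0000100001111010101010→0 (0)
 82  0001000011110101010100→0 (0)
 83  0010000111101010101000→0 (0)
 84  0100001111010101010000→0 (0)
 85  1000011110101010100000→1 (1)
 86  0000111101010101000001→0 (1)
 87  0001111010101010000011→0 (1)
 88  0011110101010100000111→0 (1)
 89  0111101010101000001111→0 (1)
 90  1111010101010000011111→1 (0)
 91  1110101010100000111110→1 (1)
 92  1101010101000001111101→1 (0)
 93  1010101010000011111010→1 (1)
 94  0101010100000111110101→0 (1)
 95  1010101000001111101011→1 (0)
 96  0101010000011111010110→0 (0)
 97  1010100000111110101100→1 (1)
 98  0101000001111101011001→0 (1)
 99  1010000011111010110011→1 (0)
100  0100000111110101100110→0 (0)
101  1000001111101011001100→1 (1)
102  0000011111010110011001→0 (1)
103  0000111110101100110011→0 (1)
104  0001111101011001100111→0 (1)
105  0011111010110011001111→0 (1)
106  0111110101100110011111→0 (1)
107  1111101011001100111111→1 (0)
108  1111010110011001111110→1 (1)
109  1110101100110011111101→1 (0)
110  1101011001100111111010→1 (1)
111  1010110011001111110101→1 (0)
112  0101100110011111101010→0 (0)
113  1011001100111111010100→1 (1)
114  0110011001111110101001→0 (1)
115  1100110011111101010011→1 (0)
116  1001100111111010100110→1 (1)
117  0011001111110101001101→0 (1)
118  0110011111101010011011→0 (1)
119  1100111111010100110111→1 (0)
120  1001111110101001101110→1 (1)
121  0011111101010011011101→0 (1)
122  0111111010100110111011→0 (1)

011111101000000101011110101011000000011001010011001000000001000110001000111111111000010000111101010101000001111101011001100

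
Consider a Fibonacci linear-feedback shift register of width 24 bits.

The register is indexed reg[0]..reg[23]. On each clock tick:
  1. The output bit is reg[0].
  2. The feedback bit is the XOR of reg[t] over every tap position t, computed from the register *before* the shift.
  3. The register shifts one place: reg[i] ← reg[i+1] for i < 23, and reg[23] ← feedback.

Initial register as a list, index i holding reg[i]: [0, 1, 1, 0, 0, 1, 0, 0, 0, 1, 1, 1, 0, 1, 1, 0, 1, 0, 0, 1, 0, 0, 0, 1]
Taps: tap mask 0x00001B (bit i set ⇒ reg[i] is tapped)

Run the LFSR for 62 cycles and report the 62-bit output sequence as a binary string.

01100100011101101001000111001000010001100010000010011110100110

tick  register→output (feedback)
  0  011001000111011010010001→0 (1)
  1  110010001110110100100011→1 (1)
  2  100100011101101001000111→1 (0)
  3  001000111011010010001110→0 (0)
  4  010001110110100100011100→0 (1)
  5  100011101101001000111001→1 (0)
  6  000111011010010001110010→0 (0)
  7  001110110100100011100100→0 (0)
  8  011101101001000111001000→0 (0)
  9  111011010010001110010000→1 (1)
 10  110110100100011100100001→1 (0)
 11  101101001000111001000010→1 (0)
 12  011010010001110010000100→0 (0)
 13  110100100011100100001000→1 (1)
 14  101001000111001000010001→1 (1)
 15  010010001110010000100011→0 (0)
 16  100100011100100001000110→1 (0)
 17  001000111001000010001100→0 (0)
 18  010001110010000100011000→0 (1)
 19  100011100100001000110001→1 (0)
 20  000111001000010001100010→0 (0)
 21  001110010000100011000100→0 (0)
 22  011100100001000110001000→0 (0)
 23  111001000010001100010000→1 (0)
 24  110010000100011000100000→1 (1)
 25  100100001000110001000001→1 (0)
 26  001000010001100010000010→0 (0)
 27  010000100011000100000100→0 (1)
 28  100001000110001000001001→1 (1)
 29  000010001100010000010011→0 (1)
 30  000100011000100000100111→0 (1)
 31  001000110001000001001111→0 (0)
 32  010001100010000010011110→0 (1)
 33  100011000100000100111101→1 (0)
 34  000110001000001001111010→0 (0)
 35  001100010000010011110100→0 (1)
 36  011000100000100111101001→0 (1)
 37  110001000001001111010011→1 (0)
 38  100010000010011110100110→1 (0)
 39  000100000100111101001100→0 (1)
 40  001000001001111010011001→0 (0)
 41  010000010011110100110010→0 (1)
 42  100000100111101001100101→1 (1)
 43  000001001111010011001011→0 (0)
 44  000010011110100110010110→0 (1)
 45  000100111101001100101101→0 (1)
 46  001001111010011001011011→0 (0)
 47  010011110100110010110110→0 (0)
 48  100111101001100101101100→1 (1)
 49  001111010011001011011001→0 (0)
 50  011110100110010110110010→0 (1)
 51  111101001100101101100101→1 (1)
 52  111010011001011011001011→1 (1)
 53  110100110010110110010111→1 (1)
 54  101001100101101100101111→1 (1)
 55  010011001011011001011111→0 (0)
 56  100110010110110010111110→1 (1)
 57  001100101101100101111101→0 (1)
 58  011001011011001011111011→0 (1)
 59  110010110110010111110111→1 (1)
 60  100101101100101111101111→1 (0)
 61  001011011001011111011110→0 (1)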